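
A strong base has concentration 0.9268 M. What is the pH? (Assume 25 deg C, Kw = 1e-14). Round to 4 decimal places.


A strong base dissociates completely, so [OH-] equals the given concentration.
pOH = -log10([OH-]) = -log10(0.9268) = 0.033014
pH = 14 - pOH = 14 - 0.033014
pH = 13.966986, rounded to 4 dp:

13.9670


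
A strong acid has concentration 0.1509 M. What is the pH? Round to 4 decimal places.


A strong acid dissociates completely, so [H+] equals the given concentration.
pH = -log10([H+]) = -log10(0.1509)
pH = 0.82131076, rounded to 4 dp:

0.8213


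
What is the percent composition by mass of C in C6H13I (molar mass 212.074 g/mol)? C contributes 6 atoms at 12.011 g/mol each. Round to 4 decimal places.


pct = 100 * (n_elem * M_elem) / M_total
mass_contribution = 6 * 12.011 = 72.066 g/mol
pct = 100 * 72.066 / 212.074
pct = 33.98153475 %, rounded to 4 dp:

33.9815 %


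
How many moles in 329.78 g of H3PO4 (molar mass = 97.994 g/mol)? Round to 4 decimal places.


n = mass / M
n = 329.78 / 97.994
n = 3.36530808 mol, rounded to 4 dp:

3.3653 mol


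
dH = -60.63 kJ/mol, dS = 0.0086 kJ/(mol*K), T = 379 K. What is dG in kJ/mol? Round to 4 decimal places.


Gibbs: dG = dH - T*dS (consistent units, dS already in kJ/(mol*K)).
T*dS = 379 * 0.0086 = 3.2594
dG = -60.63 - (3.2594)
dG = -63.8894 kJ/mol, rounded to 4 dp:

-63.8894 kJ/mol


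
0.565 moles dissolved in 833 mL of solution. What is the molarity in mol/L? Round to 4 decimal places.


Convert volume to liters: V_L = V_mL / 1000.
V_L = 833 / 1000 = 0.833 L
M = n / V_L = 0.565 / 0.833
M = 0.67827131 mol/L, rounded to 4 dp:

0.6783 mol/L


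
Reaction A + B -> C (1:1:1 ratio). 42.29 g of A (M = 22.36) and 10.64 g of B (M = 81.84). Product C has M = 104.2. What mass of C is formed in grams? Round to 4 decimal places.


Find moles of each reactant; the smaller value is the limiting reagent in a 1:1:1 reaction, so moles_C equals moles of the limiter.
n_A = mass_A / M_A = 42.29 / 22.36 = 1.891324 mol
n_B = mass_B / M_B = 10.64 / 81.84 = 0.13001 mol
Limiting reagent: B (smaller), n_limiting = 0.13001 mol
mass_C = n_limiting * M_C = 0.13001 * 104.2
mass_C = 13.547042 g, rounded to 4 dp:

13.5470 g


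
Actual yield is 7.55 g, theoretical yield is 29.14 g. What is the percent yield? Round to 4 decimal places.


% yield = 100 * actual / theoretical
% yield = 100 * 7.55 / 29.14
% yield = 25.90940288 %, rounded to 4 dp:

25.9094 %


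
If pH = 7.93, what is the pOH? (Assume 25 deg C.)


At 25 deg C, pH + pOH = 14.
pOH = 14 - pH = 14 - 7.93
pOH = 6.07:

6.07


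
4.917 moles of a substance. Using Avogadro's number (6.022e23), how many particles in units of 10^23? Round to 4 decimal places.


N = n * NA, then divide by 1e23 for the requested units.
N / 1e23 = n * 6.022
N / 1e23 = 4.917 * 6.022
N / 1e23 = 29.610174, rounded to 4 dp:

29.6102


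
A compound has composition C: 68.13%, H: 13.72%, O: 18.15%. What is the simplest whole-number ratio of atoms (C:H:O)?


Assume 100 g of compound, divide each mass% by atomic mass to get moles, then normalize by the smallest to get a raw atom ratio.
Moles per 100 g: C: 68.13/12.011 = 5.6723, H: 13.72/1.008 = 13.6111, O: 18.15/15.999 = 1.1344
Raw ratio (divide by min = 1.1344): C: 5.0, H: 11.998, O: 1.0
Multiply by 1 to clear fractions: C: 5.0 ~= 5, H: 11.998 ~= 12, O: 1.0 ~= 1
Reduce by GCD to get the simplest whole-number ratio:

5:12:1


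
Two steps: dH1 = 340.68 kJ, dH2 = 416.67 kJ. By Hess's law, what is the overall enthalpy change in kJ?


Hess's law: enthalpy is a state function, so add the step enthalpies.
dH_total = dH1 + dH2 = 340.68 + (416.67)
dH_total = 757.35 kJ:

757.35 kJ


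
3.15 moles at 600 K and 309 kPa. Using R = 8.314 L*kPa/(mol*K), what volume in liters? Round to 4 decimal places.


PV = nRT, solve for V = nRT / P.
nRT = 3.15 * 8.314 * 600 = 15713.46
V = 15713.46 / 309
V = 50.85262136 L, rounded to 4 dp:

50.8526 L


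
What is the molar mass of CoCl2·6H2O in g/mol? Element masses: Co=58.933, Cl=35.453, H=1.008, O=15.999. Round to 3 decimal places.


M = sum(count * atomic_mass) over atoms.
M = 1*58.933 + 2*35.453 + 12*1.008 + 6*15.999
M = 58.933 + 70.906 + 12.096 + 95.994
M = 237.929 g/mol, rounded to 3 dp:

237.929 g/mol


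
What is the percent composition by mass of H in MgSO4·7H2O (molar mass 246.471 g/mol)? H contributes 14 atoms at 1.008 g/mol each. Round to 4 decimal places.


pct = 100 * (n_elem * M_elem) / M_total
mass_contribution = 14 * 1.008 = 14.112 g/mol
pct = 100 * 14.112 / 246.471
pct = 5.72562289 %, rounded to 4 dp:

5.7256 %


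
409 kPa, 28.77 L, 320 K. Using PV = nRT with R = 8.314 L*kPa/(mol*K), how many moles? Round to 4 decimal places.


PV = nRT, solve for n = PV / (RT).
PV = 409 * 28.77 = 11766.93
RT = 8.314 * 320 = 2660.48
n = 11766.93 / 2660.48
n = 4.42285978 mol, rounded to 4 dp:

4.4229 mol


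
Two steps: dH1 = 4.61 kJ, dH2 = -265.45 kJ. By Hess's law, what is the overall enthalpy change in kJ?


Hess's law: enthalpy is a state function, so add the step enthalpies.
dH_total = dH1 + dH2 = 4.61 + (-265.45)
dH_total = -260.84 kJ:

-260.84 kJ


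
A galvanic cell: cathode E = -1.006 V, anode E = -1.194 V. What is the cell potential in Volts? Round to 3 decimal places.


Standard cell potential: E_cell = E_cathode - E_anode.
E_cell = -1.006 - (-1.194)
E_cell = 0.188 V, rounded to 3 dp:

0.188 V


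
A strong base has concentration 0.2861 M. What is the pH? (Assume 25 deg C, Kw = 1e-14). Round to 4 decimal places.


A strong base dissociates completely, so [OH-] equals the given concentration.
pOH = -log10([OH-]) = -log10(0.2861) = 0.543482
pH = 14 - pOH = 14 - 0.543482
pH = 13.456518, rounded to 4 dp:

13.4565


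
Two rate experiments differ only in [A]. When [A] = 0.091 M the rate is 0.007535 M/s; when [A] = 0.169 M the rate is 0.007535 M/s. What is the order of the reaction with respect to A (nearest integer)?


Rate is proportional to [A]^n, so rate2/rate1 = ([A]2/[A]1)^n. Take logs to solve for n.
rate2/rate1 = 0.007535 / 0.007535 = 1.0
[A]2/[A]1 = 0.169 / 0.091 = 1.8571
n = ln(1.0) / ln(1.8571) = 0.0
Nearest integer order:

0


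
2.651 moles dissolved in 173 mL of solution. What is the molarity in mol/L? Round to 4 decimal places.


Convert volume to liters: V_L = V_mL / 1000.
V_L = 173 / 1000 = 0.173 L
M = n / V_L = 2.651 / 0.173
M = 15.32369942 mol/L, rounded to 4 dp:

15.3237 mol/L


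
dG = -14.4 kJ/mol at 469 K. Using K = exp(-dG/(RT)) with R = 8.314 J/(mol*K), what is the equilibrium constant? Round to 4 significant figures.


dG is in kJ/mol; multiply by 1000 to match R in J/(mol*K).
RT = 8.314 * 469 = 3899.266 J/mol
exponent = -dG*1000 / (RT) = -(-14.4*1000) / 3899.266 = 3.69300273
K = exp(3.69300273)
K = 40.165272, rounded to 4 significant figures:

40.17


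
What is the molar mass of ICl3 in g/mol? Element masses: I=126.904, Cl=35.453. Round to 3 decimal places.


M = sum(count * atomic_mass) over atoms.
M = 1*126.904 + 3*35.453
M = 126.904 + 106.359
M = 233.263 g/mol, rounded to 3 dp:

233.263 g/mol


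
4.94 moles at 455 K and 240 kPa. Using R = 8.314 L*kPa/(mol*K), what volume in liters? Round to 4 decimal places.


PV = nRT, solve for V = nRT / P.
nRT = 4.94 * 8.314 * 455 = 18687.3778
V = 18687.3778 / 240
V = 77.86407417 L, rounded to 4 dp:

77.8641 L


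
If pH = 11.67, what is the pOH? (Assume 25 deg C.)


At 25 deg C, pH + pOH = 14.
pOH = 14 - pH = 14 - 11.67
pOH = 2.33:

2.33


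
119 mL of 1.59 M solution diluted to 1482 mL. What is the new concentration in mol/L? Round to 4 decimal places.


Dilution: M1*V1 = M2*V2, solve for M2.
M2 = M1*V1 / V2
M2 = 1.59 * 119 / 1482
M2 = 189.21 / 1482
M2 = 0.12767206 mol/L, rounded to 4 dp:

0.1277 mol/L


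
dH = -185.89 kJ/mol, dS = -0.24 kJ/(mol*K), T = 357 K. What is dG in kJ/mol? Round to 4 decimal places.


Gibbs: dG = dH - T*dS (consistent units, dS already in kJ/(mol*K)).
T*dS = 357 * -0.24 = -85.68
dG = -185.89 - (-85.68)
dG = -100.21 kJ/mol, rounded to 4 dp:

-100.2100 kJ/mol


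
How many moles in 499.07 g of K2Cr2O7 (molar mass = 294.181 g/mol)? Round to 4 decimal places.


n = mass / M
n = 499.07 / 294.181
n = 1.69647258 mol, rounded to 4 dp:

1.6965 mol


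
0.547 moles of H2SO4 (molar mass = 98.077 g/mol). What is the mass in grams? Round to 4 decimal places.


mass = n * M
mass = 0.547 * 98.077
mass = 53.648119 g, rounded to 4 dp:

53.6481 g


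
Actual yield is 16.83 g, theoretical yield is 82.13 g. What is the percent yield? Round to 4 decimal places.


% yield = 100 * actual / theoretical
% yield = 100 * 16.83 / 82.13
% yield = 20.49190308 %, rounded to 4 dp:

20.4919 %


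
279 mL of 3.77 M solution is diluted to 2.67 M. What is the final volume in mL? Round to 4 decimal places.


Dilution: M1*V1 = M2*V2, solve for V2.
V2 = M1*V1 / M2
V2 = 3.77 * 279 / 2.67
V2 = 1051.83 / 2.67
V2 = 393.94382022 mL, rounded to 4 dp:

393.9438 mL


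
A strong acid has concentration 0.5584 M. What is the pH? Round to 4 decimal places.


A strong acid dissociates completely, so [H+] equals the given concentration.
pH = -log10([H+]) = -log10(0.5584)
pH = 0.25305459, rounded to 4 dp:

0.2531


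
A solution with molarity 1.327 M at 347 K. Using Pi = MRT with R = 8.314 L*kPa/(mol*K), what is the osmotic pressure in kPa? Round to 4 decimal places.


Osmotic pressure (van't Hoff): Pi = M*R*T.
RT = 8.314 * 347 = 2884.958
Pi = 1.327 * 2884.958
Pi = 3828.339266 kPa, rounded to 4 dp:

3828.3393 kPa


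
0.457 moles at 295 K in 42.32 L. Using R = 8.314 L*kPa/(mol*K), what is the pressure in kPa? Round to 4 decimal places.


PV = nRT, solve for P = nRT / V.
nRT = 0.457 * 8.314 * 295 = 1120.8519
P = 1120.8519 / 42.32
P = 26.48515832 kPa, rounded to 4 dp:

26.4852 kPa


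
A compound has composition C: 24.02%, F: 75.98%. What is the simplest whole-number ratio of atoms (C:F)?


Assume 100 g of compound, divide each mass% by atomic mass to get moles, then normalize by the smallest to get a raw atom ratio.
Moles per 100 g: C: 24.02/12.011 = 1.9998, F: 75.98/18.998 = 3.9994
Raw ratio (divide by min = 1.9998): C: 1.0, F: 2.0
Multiply by 1 to clear fractions: C: 1.0 ~= 1, F: 2.0 ~= 2
Reduce by GCD to get the simplest whole-number ratio:

1:2


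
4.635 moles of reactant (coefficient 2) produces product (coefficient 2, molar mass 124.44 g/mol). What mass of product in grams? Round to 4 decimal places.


Use the coefficient ratio to convert reactant moles to product moles, then multiply by the product's molar mass.
moles_P = moles_R * (coeff_P / coeff_R) = 4.635 * (2/2) = 4.635
mass_P = moles_P * M_P = 4.635 * 124.44
mass_P = 576.7794 g, rounded to 4 dp:

576.7794 g


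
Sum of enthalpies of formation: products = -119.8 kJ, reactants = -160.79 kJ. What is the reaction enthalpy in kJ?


dH_rxn = sum(dH_f products) - sum(dH_f reactants)
dH_rxn = -119.8 - (-160.79)
dH_rxn = 40.99 kJ:

40.99 kJ


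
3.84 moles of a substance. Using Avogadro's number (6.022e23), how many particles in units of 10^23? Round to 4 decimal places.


N = n * NA, then divide by 1e23 for the requested units.
N / 1e23 = n * 6.022
N / 1e23 = 3.84 * 6.022
N / 1e23 = 23.12448, rounded to 4 dp:

23.1245


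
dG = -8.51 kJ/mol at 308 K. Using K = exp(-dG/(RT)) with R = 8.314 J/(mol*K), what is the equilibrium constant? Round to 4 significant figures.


dG is in kJ/mol; multiply by 1000 to match R in J/(mol*K).
RT = 8.314 * 308 = 2560.712 J/mol
exponent = -dG*1000 / (RT) = -(-8.51*1000) / 2560.712 = 3.32329446
K = exp(3.32329446)
K = 27.751627, rounded to 4 significant figures:

27.75


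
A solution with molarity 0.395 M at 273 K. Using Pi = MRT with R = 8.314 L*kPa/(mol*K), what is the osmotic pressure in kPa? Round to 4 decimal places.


Osmotic pressure (van't Hoff): Pi = M*R*T.
RT = 8.314 * 273 = 2269.722
Pi = 0.395 * 2269.722
Pi = 896.54019 kPa, rounded to 4 dp:

896.5402 kPa


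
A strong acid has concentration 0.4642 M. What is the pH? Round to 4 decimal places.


A strong acid dissociates completely, so [H+] equals the given concentration.
pH = -log10([H+]) = -log10(0.4642)
pH = 0.33329486, rounded to 4 dp:

0.3333


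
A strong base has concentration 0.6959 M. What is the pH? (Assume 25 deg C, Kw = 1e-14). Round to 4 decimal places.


A strong base dissociates completely, so [OH-] equals the given concentration.
pOH = -log10([OH-]) = -log10(0.6959) = 0.157453
pH = 14 - pOH = 14 - 0.157453
pH = 13.842547, rounded to 4 dp:

13.8425


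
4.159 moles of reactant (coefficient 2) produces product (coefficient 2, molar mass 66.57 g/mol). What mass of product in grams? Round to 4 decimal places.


Use the coefficient ratio to convert reactant moles to product moles, then multiply by the product's molar mass.
moles_P = moles_R * (coeff_P / coeff_R) = 4.159 * (2/2) = 4.159
mass_P = moles_P * M_P = 4.159 * 66.57
mass_P = 276.86463 g, rounded to 4 dp:

276.8646 g


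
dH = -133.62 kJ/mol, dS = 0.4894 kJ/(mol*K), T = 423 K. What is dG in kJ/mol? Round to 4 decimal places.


Gibbs: dG = dH - T*dS (consistent units, dS already in kJ/(mol*K)).
T*dS = 423 * 0.4894 = 207.0162
dG = -133.62 - (207.0162)
dG = -340.6362 kJ/mol, rounded to 4 dp:

-340.6362 kJ/mol


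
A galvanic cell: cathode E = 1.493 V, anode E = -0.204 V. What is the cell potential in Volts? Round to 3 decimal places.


Standard cell potential: E_cell = E_cathode - E_anode.
E_cell = 1.493 - (-0.204)
E_cell = 1.697 V, rounded to 3 dp:

1.697 V


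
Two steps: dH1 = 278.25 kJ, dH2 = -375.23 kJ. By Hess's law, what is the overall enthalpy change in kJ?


Hess's law: enthalpy is a state function, so add the step enthalpies.
dH_total = dH1 + dH2 = 278.25 + (-375.23)
dH_total = -96.98 kJ:

-96.98 kJ


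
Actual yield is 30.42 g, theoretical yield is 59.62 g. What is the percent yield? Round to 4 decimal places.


% yield = 100 * actual / theoretical
% yield = 100 * 30.42 / 59.62
% yield = 51.0231466 %, rounded to 4 dp:

51.0231 %


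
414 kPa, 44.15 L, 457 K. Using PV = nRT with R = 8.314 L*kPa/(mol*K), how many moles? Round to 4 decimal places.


PV = nRT, solve for n = PV / (RT).
PV = 414 * 44.15 = 18278.1
RT = 8.314 * 457 = 3799.498
n = 18278.1 / 3799.498
n = 4.81066183 mol, rounded to 4 dp:

4.8107 mol


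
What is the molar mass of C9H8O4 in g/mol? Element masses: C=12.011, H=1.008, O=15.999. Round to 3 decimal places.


M = sum(count * atomic_mass) over atoms.
M = 9*12.011 + 8*1.008 + 4*15.999
M = 108.099 + 8.064 + 63.996
M = 180.159 g/mol, rounded to 3 dp:

180.159 g/mol


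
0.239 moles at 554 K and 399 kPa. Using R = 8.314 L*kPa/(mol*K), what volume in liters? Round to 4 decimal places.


PV = nRT, solve for V = nRT / P.
nRT = 0.239 * 8.314 * 554 = 1100.8235
V = 1100.8235 / 399
V = 2.75895614 L, rounded to 4 dp:

2.7590 L


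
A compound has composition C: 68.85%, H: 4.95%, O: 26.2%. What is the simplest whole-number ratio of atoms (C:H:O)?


Assume 100 g of compound, divide each mass% by atomic mass to get moles, then normalize by the smallest to get a raw atom ratio.
Moles per 100 g: C: 68.85/12.011 = 5.7322, H: 4.95/1.008 = 4.9107, O: 26.2/15.999 = 1.6376
Raw ratio (divide by min = 1.6376): C: 3.5, H: 2.999, O: 1.0
Multiply by 2 to clear fractions: C: 7.001 ~= 7, H: 5.997 ~= 6, O: 2.0 ~= 2
Reduce by GCD to get the simplest whole-number ratio:

7:6:2


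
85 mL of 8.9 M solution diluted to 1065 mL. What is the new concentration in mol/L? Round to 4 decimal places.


Dilution: M1*V1 = M2*V2, solve for M2.
M2 = M1*V1 / V2
M2 = 8.9 * 85 / 1065
M2 = 756.5 / 1065
M2 = 0.71032864 mol/L, rounded to 4 dp:

0.7103 mol/L


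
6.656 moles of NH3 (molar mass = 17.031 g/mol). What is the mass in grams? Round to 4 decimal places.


mass = n * M
mass = 6.656 * 17.031
mass = 113.358336 g, rounded to 4 dp:

113.3583 g


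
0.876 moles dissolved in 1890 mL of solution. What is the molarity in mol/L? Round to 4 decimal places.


Convert volume to liters: V_L = V_mL / 1000.
V_L = 1890 / 1000 = 1.89 L
M = n / V_L = 0.876 / 1.89
M = 0.46349206 mol/L, rounded to 4 dp:

0.4635 mol/L


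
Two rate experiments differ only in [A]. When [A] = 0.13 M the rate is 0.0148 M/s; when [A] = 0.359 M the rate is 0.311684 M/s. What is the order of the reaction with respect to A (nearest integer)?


Rate is proportional to [A]^n, so rate2/rate1 = ([A]2/[A]1)^n. Take logs to solve for n.
rate2/rate1 = 0.311684 / 0.0148 = 21.0597
[A]2/[A]1 = 0.359 / 0.13 = 2.7615
n = ln(21.0597) / ln(2.7615) = 3.0
Nearest integer order:

3


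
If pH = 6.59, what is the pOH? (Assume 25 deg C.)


At 25 deg C, pH + pOH = 14.
pOH = 14 - pH = 14 - 6.59
pOH = 7.41:

7.41


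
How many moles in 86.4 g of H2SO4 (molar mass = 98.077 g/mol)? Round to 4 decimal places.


n = mass / M
n = 86.4 / 98.077
n = 0.88094049 mol, rounded to 4 dp:

0.8809 mol


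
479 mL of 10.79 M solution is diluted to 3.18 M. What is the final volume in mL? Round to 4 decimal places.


Dilution: M1*V1 = M2*V2, solve for V2.
V2 = M1*V1 / M2
V2 = 10.79 * 479 / 3.18
V2 = 5168.41 / 3.18
V2 = 1625.28616352 mL, rounded to 4 dp:

1625.2862 mL


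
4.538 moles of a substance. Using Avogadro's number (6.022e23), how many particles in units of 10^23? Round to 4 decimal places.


N = n * NA, then divide by 1e23 for the requested units.
N / 1e23 = n * 6.022
N / 1e23 = 4.538 * 6.022
N / 1e23 = 27.327836, rounded to 4 dp:

27.3278


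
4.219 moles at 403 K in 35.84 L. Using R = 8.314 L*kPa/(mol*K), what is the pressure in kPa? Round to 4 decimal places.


PV = nRT, solve for P = nRT / V.
nRT = 4.219 * 8.314 * 403 = 14135.9367
P = 14135.9367 / 35.84
P = 394.41787667 kPa, rounded to 4 dp:

394.4179 kPa


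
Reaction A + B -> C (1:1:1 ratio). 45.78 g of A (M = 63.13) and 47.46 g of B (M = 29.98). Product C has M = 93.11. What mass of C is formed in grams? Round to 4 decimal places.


Find moles of each reactant; the smaller value is the limiting reagent in a 1:1:1 reaction, so moles_C equals moles of the limiter.
n_A = mass_A / M_A = 45.78 / 63.13 = 0.72517 mol
n_B = mass_B / M_B = 47.46 / 29.98 = 1.583055 mol
Limiting reagent: A (smaller), n_limiting = 0.72517 mol
mass_C = n_limiting * M_C = 0.72517 * 93.11
mass_C = 67.5205787 g, rounded to 4 dp:

67.5206 g


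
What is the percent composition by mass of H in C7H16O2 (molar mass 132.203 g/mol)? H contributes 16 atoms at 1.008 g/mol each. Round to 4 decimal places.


pct = 100 * (n_elem * M_elem) / M_total
mass_contribution = 16 * 1.008 = 16.128 g/mol
pct = 100 * 16.128 / 132.203
pct = 12.19942059 %, rounded to 4 dp:

12.1994 %


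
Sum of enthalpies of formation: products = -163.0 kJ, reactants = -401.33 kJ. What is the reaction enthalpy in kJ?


dH_rxn = sum(dH_f products) - sum(dH_f reactants)
dH_rxn = -163.0 - (-401.33)
dH_rxn = 238.33 kJ:

238.33 kJ


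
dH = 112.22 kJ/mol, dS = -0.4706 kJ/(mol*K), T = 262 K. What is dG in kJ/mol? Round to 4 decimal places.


Gibbs: dG = dH - T*dS (consistent units, dS already in kJ/(mol*K)).
T*dS = 262 * -0.4706 = -123.2972
dG = 112.22 - (-123.2972)
dG = 235.5172 kJ/mol, rounded to 4 dp:

235.5172 kJ/mol


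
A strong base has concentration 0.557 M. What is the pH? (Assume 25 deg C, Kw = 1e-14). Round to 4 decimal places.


A strong base dissociates completely, so [OH-] equals the given concentration.
pOH = -log10([OH-]) = -log10(0.557) = 0.254145
pH = 14 - pOH = 14 - 0.254145
pH = 13.745855, rounded to 4 dp:

13.7459


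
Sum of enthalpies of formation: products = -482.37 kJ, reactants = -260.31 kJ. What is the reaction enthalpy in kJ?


dH_rxn = sum(dH_f products) - sum(dH_f reactants)
dH_rxn = -482.37 - (-260.31)
dH_rxn = -222.06 kJ:

-222.06 kJ


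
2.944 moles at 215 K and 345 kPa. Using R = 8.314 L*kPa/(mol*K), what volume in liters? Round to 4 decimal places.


PV = nRT, solve for V = nRT / P.
nRT = 2.944 * 8.314 * 215 = 5262.4294
V = 5262.4294 / 345
V = 15.25341855 L, rounded to 4 dp:

15.2534 L


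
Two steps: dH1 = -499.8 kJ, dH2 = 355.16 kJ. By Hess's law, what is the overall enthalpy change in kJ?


Hess's law: enthalpy is a state function, so add the step enthalpies.
dH_total = dH1 + dH2 = -499.8 + (355.16)
dH_total = -144.64 kJ:

-144.64 kJ


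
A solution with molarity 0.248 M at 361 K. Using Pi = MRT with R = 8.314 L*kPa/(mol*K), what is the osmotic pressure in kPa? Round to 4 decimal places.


Osmotic pressure (van't Hoff): Pi = M*R*T.
RT = 8.314 * 361 = 3001.354
Pi = 0.248 * 3001.354
Pi = 744.335792 kPa, rounded to 4 dp:

744.3358 kPa


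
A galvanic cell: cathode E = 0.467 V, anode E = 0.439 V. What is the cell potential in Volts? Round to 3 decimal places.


Standard cell potential: E_cell = E_cathode - E_anode.
E_cell = 0.467 - (0.439)
E_cell = 0.028 V, rounded to 3 dp:

0.028 V


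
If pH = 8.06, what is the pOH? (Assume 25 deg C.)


At 25 deg C, pH + pOH = 14.
pOH = 14 - pH = 14 - 8.06
pOH = 5.94:

5.94


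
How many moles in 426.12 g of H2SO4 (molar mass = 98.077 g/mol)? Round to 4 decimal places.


n = mass / M
n = 426.12 / 98.077
n = 4.34474953 mol, rounded to 4 dp:

4.3447 mol


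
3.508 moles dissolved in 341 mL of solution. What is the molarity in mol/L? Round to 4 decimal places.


Convert volume to liters: V_L = V_mL / 1000.
V_L = 341 / 1000 = 0.341 L
M = n / V_L = 3.508 / 0.341
M = 10.28739003 mol/L, rounded to 4 dp:

10.2874 mol/L


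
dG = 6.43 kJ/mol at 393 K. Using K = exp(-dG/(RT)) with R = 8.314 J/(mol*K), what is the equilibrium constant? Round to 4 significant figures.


dG is in kJ/mol; multiply by 1000 to match R in J/(mol*K).
RT = 8.314 * 393 = 3267.402 J/mol
exponent = -dG*1000 / (RT) = -(6.43*1000) / 3267.402 = -1.96792436
K = exp(-1.96792436)
K = 0.13974662, rounded to 4 significant figures:

0.1397


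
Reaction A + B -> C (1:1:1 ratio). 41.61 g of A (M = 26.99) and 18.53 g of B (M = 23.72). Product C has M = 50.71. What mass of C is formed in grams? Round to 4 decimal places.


Find moles of each reactant; the smaller value is the limiting reagent in a 1:1:1 reaction, so moles_C equals moles of the limiter.
n_A = mass_A / M_A = 41.61 / 26.99 = 1.541682 mol
n_B = mass_B / M_B = 18.53 / 23.72 = 0.781197 mol
Limiting reagent: B (smaller), n_limiting = 0.781197 mol
mass_C = n_limiting * M_C = 0.781197 * 50.71
mass_C = 39.61449987 g, rounded to 4 dp:

39.6145 g


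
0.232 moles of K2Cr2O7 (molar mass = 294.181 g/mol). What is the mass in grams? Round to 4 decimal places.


mass = n * M
mass = 0.232 * 294.181
mass = 68.249992 g, rounded to 4 dp:

68.2500 g


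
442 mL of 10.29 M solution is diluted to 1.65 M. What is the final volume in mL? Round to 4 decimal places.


Dilution: M1*V1 = M2*V2, solve for V2.
V2 = M1*V1 / M2
V2 = 10.29 * 442 / 1.65
V2 = 4548.18 / 1.65
V2 = 2756.47272727 mL, rounded to 4 dp:

2756.4727 mL


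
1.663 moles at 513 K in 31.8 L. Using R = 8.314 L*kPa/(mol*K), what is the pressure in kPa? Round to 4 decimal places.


PV = nRT, solve for P = nRT / V.
nRT = 1.663 * 8.314 * 513 = 7092.8314
P = 7092.8314 / 31.8
P = 223.04501258 kPa, rounded to 4 dp:

223.0450 kPa


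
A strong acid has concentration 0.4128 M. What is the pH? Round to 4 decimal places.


A strong acid dissociates completely, so [H+] equals the given concentration.
pH = -log10([H+]) = -log10(0.4128)
pH = 0.38426031, rounded to 4 dp:

0.3843


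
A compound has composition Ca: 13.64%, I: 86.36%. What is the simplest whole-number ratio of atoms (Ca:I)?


Assume 100 g of compound, divide each mass% by atomic mass to get moles, then normalize by the smallest to get a raw atom ratio.
Moles per 100 g: Ca: 13.64/40.078 = 0.3403, I: 86.36/126.904 = 0.6805
Raw ratio (divide by min = 0.3403): Ca: 1.0, I: 2.0
Multiply by 1 to clear fractions: Ca: 1.0 ~= 1, I: 2.0 ~= 2
Reduce by GCD to get the simplest whole-number ratio:

1:2


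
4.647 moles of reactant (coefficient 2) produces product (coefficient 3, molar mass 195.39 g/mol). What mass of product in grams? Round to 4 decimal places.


Use the coefficient ratio to convert reactant moles to product moles, then multiply by the product's molar mass.
moles_P = moles_R * (coeff_P / coeff_R) = 4.647 * (3/2) = 6.9705
mass_P = moles_P * M_P = 6.9705 * 195.39
mass_P = 1361.965995 g, rounded to 4 dp:

1361.9660 g


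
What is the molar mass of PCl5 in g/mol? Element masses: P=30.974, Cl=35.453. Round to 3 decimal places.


M = sum(count * atomic_mass) over atoms.
M = 1*30.974 + 5*35.453
M = 30.974 + 177.265
M = 208.239 g/mol, rounded to 3 dp:

208.239 g/mol


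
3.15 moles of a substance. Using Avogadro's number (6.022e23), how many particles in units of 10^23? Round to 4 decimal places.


N = n * NA, then divide by 1e23 for the requested units.
N / 1e23 = n * 6.022
N / 1e23 = 3.15 * 6.022
N / 1e23 = 18.9693, rounded to 4 dp:

18.9693


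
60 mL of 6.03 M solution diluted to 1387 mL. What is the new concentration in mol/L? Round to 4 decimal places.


Dilution: M1*V1 = M2*V2, solve for M2.
M2 = M1*V1 / V2
M2 = 6.03 * 60 / 1387
M2 = 361.8 / 1387
M2 = 0.26085076 mol/L, rounded to 4 dp:

0.2609 mol/L


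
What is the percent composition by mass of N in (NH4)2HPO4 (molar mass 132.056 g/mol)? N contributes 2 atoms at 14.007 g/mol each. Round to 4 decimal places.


pct = 100 * (n_elem * M_elem) / M_total
mass_contribution = 2 * 14.007 = 28.014 g/mol
pct = 100 * 28.014 / 132.056
pct = 21.21372751 %, rounded to 4 dp:

21.2137 %


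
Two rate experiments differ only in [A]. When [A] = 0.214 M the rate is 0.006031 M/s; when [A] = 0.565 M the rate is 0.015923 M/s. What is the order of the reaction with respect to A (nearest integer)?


Rate is proportional to [A]^n, so rate2/rate1 = ([A]2/[A]1)^n. Take logs to solve for n.
rate2/rate1 = 0.015923 / 0.006031 = 2.6402
[A]2/[A]1 = 0.565 / 0.214 = 2.6402
n = ln(2.6402) / ln(2.6402) = 1.0
Nearest integer order:

1


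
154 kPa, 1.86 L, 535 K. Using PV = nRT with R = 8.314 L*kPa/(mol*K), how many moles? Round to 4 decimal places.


PV = nRT, solve for n = PV / (RT).
PV = 154 * 1.86 = 286.44
RT = 8.314 * 535 = 4447.99
n = 286.44 / 4447.99
n = 0.06439763 mol, rounded to 4 dp:

0.0644 mol


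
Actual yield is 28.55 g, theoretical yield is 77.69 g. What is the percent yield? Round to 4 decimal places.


% yield = 100 * actual / theoretical
% yield = 100 * 28.55 / 77.69
% yield = 36.7486163 %, rounded to 4 dp:

36.7486 %


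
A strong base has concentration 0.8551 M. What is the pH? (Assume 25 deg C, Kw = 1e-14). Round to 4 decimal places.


A strong base dissociates completely, so [OH-] equals the given concentration.
pOH = -log10([OH-]) = -log10(0.8551) = 0.067983
pH = 14 - pOH = 14 - 0.067983
pH = 13.932017, rounded to 4 dp:

13.9320


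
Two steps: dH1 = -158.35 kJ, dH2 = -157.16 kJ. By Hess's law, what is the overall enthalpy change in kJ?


Hess's law: enthalpy is a state function, so add the step enthalpies.
dH_total = dH1 + dH2 = -158.35 + (-157.16)
dH_total = -315.51 kJ:

-315.51 kJ


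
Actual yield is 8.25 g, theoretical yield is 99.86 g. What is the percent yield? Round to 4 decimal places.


% yield = 100 * actual / theoretical
% yield = 100 * 8.25 / 99.86
% yield = 8.26156619 %, rounded to 4 dp:

8.2616 %


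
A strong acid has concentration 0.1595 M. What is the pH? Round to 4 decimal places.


A strong acid dissociates completely, so [H+] equals the given concentration.
pH = -log10([H+]) = -log10(0.1595)
pH = 0.79723931, rounded to 4 dp:

0.7972


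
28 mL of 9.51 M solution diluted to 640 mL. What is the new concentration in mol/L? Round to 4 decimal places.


Dilution: M1*V1 = M2*V2, solve for M2.
M2 = M1*V1 / V2
M2 = 9.51 * 28 / 640
M2 = 266.28 / 640
M2 = 0.4160625 mol/L, rounded to 4 dp:

0.4161 mol/L


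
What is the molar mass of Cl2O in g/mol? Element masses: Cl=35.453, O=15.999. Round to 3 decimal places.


M = sum(count * atomic_mass) over atoms.
M = 2*35.453 + 1*15.999
M = 70.906 + 15.999
M = 86.905 g/mol, rounded to 3 dp:

86.905 g/mol


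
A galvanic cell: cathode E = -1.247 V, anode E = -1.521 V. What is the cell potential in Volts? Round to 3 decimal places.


Standard cell potential: E_cell = E_cathode - E_anode.
E_cell = -1.247 - (-1.521)
E_cell = 0.274 V, rounded to 3 dp:

0.274 V


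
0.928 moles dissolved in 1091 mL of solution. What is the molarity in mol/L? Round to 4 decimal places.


Convert volume to liters: V_L = V_mL / 1000.
V_L = 1091 / 1000 = 1.091 L
M = n / V_L = 0.928 / 1.091
M = 0.85059578 mol/L, rounded to 4 dp:

0.8506 mol/L


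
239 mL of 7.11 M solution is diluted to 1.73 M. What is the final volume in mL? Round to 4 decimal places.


Dilution: M1*V1 = M2*V2, solve for V2.
V2 = M1*V1 / M2
V2 = 7.11 * 239 / 1.73
V2 = 1699.29 / 1.73
V2 = 982.24855491 mL, rounded to 4 dp:

982.2486 mL


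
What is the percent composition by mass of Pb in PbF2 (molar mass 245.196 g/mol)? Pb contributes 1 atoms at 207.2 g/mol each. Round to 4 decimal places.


pct = 100 * (n_elem * M_elem) / M_total
mass_contribution = 1 * 207.2 = 207.2 g/mol
pct = 100 * 207.2 / 245.196
pct = 84.50382551 %, rounded to 4 dp:

84.5038 %


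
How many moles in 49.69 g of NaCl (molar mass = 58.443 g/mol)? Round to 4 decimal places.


n = mass / M
n = 49.69 / 58.443
n = 0.85023014 mol, rounded to 4 dp:

0.8502 mol


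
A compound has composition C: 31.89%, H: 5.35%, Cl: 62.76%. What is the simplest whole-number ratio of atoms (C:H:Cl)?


Assume 100 g of compound, divide each mass% by atomic mass to get moles, then normalize by the smallest to get a raw atom ratio.
Moles per 100 g: C: 31.89/12.011 = 2.6551, H: 5.35/1.008 = 5.3075, Cl: 62.76/35.453 = 1.7702
Raw ratio (divide by min = 1.7702): C: 1.5, H: 2.998, Cl: 1.0
Multiply by 2 to clear fractions: C: 3.0 ~= 3, H: 5.996 ~= 6, Cl: 2.0 ~= 2
Reduce by GCD to get the simplest whole-number ratio:

3:6:2


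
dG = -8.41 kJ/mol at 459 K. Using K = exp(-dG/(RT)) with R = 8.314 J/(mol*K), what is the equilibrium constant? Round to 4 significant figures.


dG is in kJ/mol; multiply by 1000 to match R in J/(mol*K).
RT = 8.314 * 459 = 3816.126 J/mol
exponent = -dG*1000 / (RT) = -(-8.41*1000) / 3816.126 = 2.20380564
K = exp(2.20380564)
K = 9.0594249, rounded to 4 significant figures:

9.059


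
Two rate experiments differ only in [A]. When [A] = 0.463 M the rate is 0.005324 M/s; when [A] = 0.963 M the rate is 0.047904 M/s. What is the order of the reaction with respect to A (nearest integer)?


Rate is proportional to [A]^n, so rate2/rate1 = ([A]2/[A]1)^n. Take logs to solve for n.
rate2/rate1 = 0.047904 / 0.005324 = 8.9977
[A]2/[A]1 = 0.963 / 0.463 = 2.0799
n = ln(8.9977) / ln(2.0799) = 3.0
Nearest integer order:

3


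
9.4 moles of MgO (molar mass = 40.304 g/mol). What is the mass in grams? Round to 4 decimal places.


mass = n * M
mass = 9.4 * 40.304
mass = 378.8576 g, rounded to 4 dp:

378.8576 g


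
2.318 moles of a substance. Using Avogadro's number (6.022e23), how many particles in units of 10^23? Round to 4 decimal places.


N = n * NA, then divide by 1e23 for the requested units.
N / 1e23 = n * 6.022
N / 1e23 = 2.318 * 6.022
N / 1e23 = 13.958996, rounded to 4 dp:

13.9590


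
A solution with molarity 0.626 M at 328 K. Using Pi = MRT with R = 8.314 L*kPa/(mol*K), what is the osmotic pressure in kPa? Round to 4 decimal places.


Osmotic pressure (van't Hoff): Pi = M*R*T.
RT = 8.314 * 328 = 2726.992
Pi = 0.626 * 2726.992
Pi = 1707.096992 kPa, rounded to 4 dp:

1707.0970 kPa


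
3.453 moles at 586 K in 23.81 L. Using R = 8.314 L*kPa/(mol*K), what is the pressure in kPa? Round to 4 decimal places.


PV = nRT, solve for P = nRT / V.
nRT = 3.453 * 8.314 * 586 = 16823.0298
P = 16823.0298 / 23.81
P = 706.55312054 kPa, rounded to 4 dp:

706.5531 kPa


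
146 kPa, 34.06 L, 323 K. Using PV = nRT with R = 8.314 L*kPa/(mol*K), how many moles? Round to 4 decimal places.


PV = nRT, solve for n = PV / (RT).
PV = 146 * 34.06 = 4972.76
RT = 8.314 * 323 = 2685.422
n = 4972.76 / 2685.422
n = 1.8517611 mol, rounded to 4 dp:

1.8518 mol


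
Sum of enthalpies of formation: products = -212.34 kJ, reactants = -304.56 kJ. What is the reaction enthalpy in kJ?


dH_rxn = sum(dH_f products) - sum(dH_f reactants)
dH_rxn = -212.34 - (-304.56)
dH_rxn = 92.22 kJ:

92.22 kJ


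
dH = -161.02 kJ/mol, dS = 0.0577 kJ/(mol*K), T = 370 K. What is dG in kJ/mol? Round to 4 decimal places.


Gibbs: dG = dH - T*dS (consistent units, dS already in kJ/(mol*K)).
T*dS = 370 * 0.0577 = 21.349
dG = -161.02 - (21.349)
dG = -182.369 kJ/mol, rounded to 4 dp:

-182.3690 kJ/mol


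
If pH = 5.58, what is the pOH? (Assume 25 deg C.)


At 25 deg C, pH + pOH = 14.
pOH = 14 - pH = 14 - 5.58
pOH = 8.42:

8.42


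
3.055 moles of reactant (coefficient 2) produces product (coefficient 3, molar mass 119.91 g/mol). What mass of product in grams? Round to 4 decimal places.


Use the coefficient ratio to convert reactant moles to product moles, then multiply by the product's molar mass.
moles_P = moles_R * (coeff_P / coeff_R) = 3.055 * (3/2) = 4.5825
mass_P = moles_P * M_P = 4.5825 * 119.91
mass_P = 549.487575 g, rounded to 4 dp:

549.4876 g


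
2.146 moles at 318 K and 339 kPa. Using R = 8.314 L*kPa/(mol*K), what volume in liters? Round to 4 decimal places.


PV = nRT, solve for V = nRT / P.
nRT = 2.146 * 8.314 * 318 = 5673.7064
V = 5673.7064 / 339
V = 16.73659705 L, rounded to 4 dp:

16.7366 L


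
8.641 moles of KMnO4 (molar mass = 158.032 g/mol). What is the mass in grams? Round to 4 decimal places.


mass = n * M
mass = 8.641 * 158.032
mass = 1365.554512 g, rounded to 4 dp:

1365.5545 g


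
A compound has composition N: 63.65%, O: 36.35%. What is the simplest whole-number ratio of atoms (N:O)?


Assume 100 g of compound, divide each mass% by atomic mass to get moles, then normalize by the smallest to get a raw atom ratio.
Moles per 100 g: N: 63.65/14.007 = 4.5442, O: 36.35/15.999 = 2.272
Raw ratio (divide by min = 2.272): N: 2.0, O: 1.0
Multiply by 1 to clear fractions: N: 2.0 ~= 2, O: 1.0 ~= 1
Reduce by GCD to get the simplest whole-number ratio:

2:1


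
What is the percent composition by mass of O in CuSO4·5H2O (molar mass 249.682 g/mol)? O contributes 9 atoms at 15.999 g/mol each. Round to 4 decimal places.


pct = 100 * (n_elem * M_elem) / M_total
mass_contribution = 9 * 15.999 = 143.991 g/mol
pct = 100 * 143.991 / 249.682
pct = 57.66975593 %, rounded to 4 dp:

57.6698 %


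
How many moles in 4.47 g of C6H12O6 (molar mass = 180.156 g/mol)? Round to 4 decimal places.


n = mass / M
n = 4.47 / 180.156
n = 0.02481183 mol, rounded to 4 dp:

0.0248 mol


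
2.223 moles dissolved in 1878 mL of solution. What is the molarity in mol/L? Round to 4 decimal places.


Convert volume to liters: V_L = V_mL / 1000.
V_L = 1878 / 1000 = 1.878 L
M = n / V_L = 2.223 / 1.878
M = 1.18370607 mol/L, rounded to 4 dp:

1.1837 mol/L


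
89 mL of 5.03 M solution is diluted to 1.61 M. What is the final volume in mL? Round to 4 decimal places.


Dilution: M1*V1 = M2*V2, solve for V2.
V2 = M1*V1 / M2
V2 = 5.03 * 89 / 1.61
V2 = 447.67 / 1.61
V2 = 278.05590062 mL, rounded to 4 dp:

278.0559 mL


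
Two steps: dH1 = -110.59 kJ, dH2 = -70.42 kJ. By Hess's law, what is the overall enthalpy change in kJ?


Hess's law: enthalpy is a state function, so add the step enthalpies.
dH_total = dH1 + dH2 = -110.59 + (-70.42)
dH_total = -181.01 kJ:

-181.01 kJ


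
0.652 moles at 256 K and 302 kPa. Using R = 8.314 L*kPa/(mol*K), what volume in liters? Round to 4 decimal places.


PV = nRT, solve for V = nRT / P.
nRT = 0.652 * 8.314 * 256 = 1387.7064
V = 1387.7064 / 302
V = 4.5950543 L, rounded to 4 dp:

4.5951 L


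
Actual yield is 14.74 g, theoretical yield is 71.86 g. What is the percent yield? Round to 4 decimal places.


% yield = 100 * actual / theoretical
% yield = 100 * 14.74 / 71.86
% yield = 20.51210687 %, rounded to 4 dp:

20.5121 %


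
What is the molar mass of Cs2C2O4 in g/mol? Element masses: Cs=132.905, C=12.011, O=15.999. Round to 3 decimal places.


M = sum(count * atomic_mass) over atoms.
M = 2*132.905 + 2*12.011 + 4*15.999
M = 265.81 + 24.022 + 63.996
M = 353.828 g/mol, rounded to 3 dp:

353.828 g/mol


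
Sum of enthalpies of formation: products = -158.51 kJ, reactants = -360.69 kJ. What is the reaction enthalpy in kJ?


dH_rxn = sum(dH_f products) - sum(dH_f reactants)
dH_rxn = -158.51 - (-360.69)
dH_rxn = 202.18 kJ:

202.18 kJ


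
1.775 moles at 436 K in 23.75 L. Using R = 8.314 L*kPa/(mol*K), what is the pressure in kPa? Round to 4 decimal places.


PV = nRT, solve for P = nRT / V.
nRT = 1.775 * 8.314 * 436 = 6434.2046
P = 6434.2046 / 23.75
P = 270.91387789 kPa, rounded to 4 dp:

270.9139 kPa


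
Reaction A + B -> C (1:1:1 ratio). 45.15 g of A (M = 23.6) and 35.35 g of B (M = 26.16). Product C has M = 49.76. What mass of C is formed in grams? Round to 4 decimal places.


Find moles of each reactant; the smaller value is the limiting reagent in a 1:1:1 reaction, so moles_C equals moles of the limiter.
n_A = mass_A / M_A = 45.15 / 23.6 = 1.913136 mol
n_B = mass_B / M_B = 35.35 / 26.16 = 1.3513 mol
Limiting reagent: B (smaller), n_limiting = 1.3513 mol
mass_C = n_limiting * M_C = 1.3513 * 49.76
mass_C = 67.240688 g, rounded to 4 dp:

67.2407 g


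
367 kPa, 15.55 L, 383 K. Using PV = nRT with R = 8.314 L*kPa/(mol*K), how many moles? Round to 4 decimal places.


PV = nRT, solve for n = PV / (RT).
PV = 367 * 15.55 = 5706.85
RT = 8.314 * 383 = 3184.262
n = 5706.85 / 3184.262
n = 1.79220491 mol, rounded to 4 dp:

1.7922 mol


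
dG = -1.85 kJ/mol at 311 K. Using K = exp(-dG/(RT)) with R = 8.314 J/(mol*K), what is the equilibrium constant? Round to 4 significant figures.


dG is in kJ/mol; multiply by 1000 to match R in J/(mol*K).
RT = 8.314 * 311 = 2585.654 J/mol
exponent = -dG*1000 / (RT) = -(-1.85*1000) / 2585.654 = 0.71548629
K = exp(0.71548629)
K = 2.045181, rounded to 4 significant figures:

2.045


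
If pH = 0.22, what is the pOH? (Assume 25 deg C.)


At 25 deg C, pH + pOH = 14.
pOH = 14 - pH = 14 - 0.22
pOH = 13.78:

13.78


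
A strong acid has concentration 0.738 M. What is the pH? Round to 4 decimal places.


A strong acid dissociates completely, so [H+] equals the given concentration.
pH = -log10([H+]) = -log10(0.738)
pH = 0.13194364, rounded to 4 dp:

0.1319


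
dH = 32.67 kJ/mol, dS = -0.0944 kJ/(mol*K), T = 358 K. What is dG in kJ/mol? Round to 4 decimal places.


Gibbs: dG = dH - T*dS (consistent units, dS already in kJ/(mol*K)).
T*dS = 358 * -0.0944 = -33.7952
dG = 32.67 - (-33.7952)
dG = 66.4652 kJ/mol, rounded to 4 dp:

66.4652 kJ/mol


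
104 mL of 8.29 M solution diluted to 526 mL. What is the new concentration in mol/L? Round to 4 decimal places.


Dilution: M1*V1 = M2*V2, solve for M2.
M2 = M1*V1 / V2
M2 = 8.29 * 104 / 526
M2 = 862.16 / 526
M2 = 1.63908745 mol/L, rounded to 4 dp:

1.6391 mol/L


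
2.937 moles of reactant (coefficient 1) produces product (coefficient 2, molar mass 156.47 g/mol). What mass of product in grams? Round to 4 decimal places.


Use the coefficient ratio to convert reactant moles to product moles, then multiply by the product's molar mass.
moles_P = moles_R * (coeff_P / coeff_R) = 2.937 * (2/1) = 5.874
mass_P = moles_P * M_P = 5.874 * 156.47
mass_P = 919.10478 g, rounded to 4 dp:

919.1048 g


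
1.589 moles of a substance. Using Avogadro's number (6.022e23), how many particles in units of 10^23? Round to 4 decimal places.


N = n * NA, then divide by 1e23 for the requested units.
N / 1e23 = n * 6.022
N / 1e23 = 1.589 * 6.022
N / 1e23 = 9.568958, rounded to 4 dp:

9.5690


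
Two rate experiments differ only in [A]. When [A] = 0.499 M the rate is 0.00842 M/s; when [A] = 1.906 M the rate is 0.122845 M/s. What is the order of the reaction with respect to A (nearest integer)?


Rate is proportional to [A]^n, so rate2/rate1 = ([A]2/[A]1)^n. Take logs to solve for n.
rate2/rate1 = 0.122845 / 0.00842 = 14.5897
[A]2/[A]1 = 1.906 / 0.499 = 3.8196
n = ln(14.5897) / ln(3.8196) = 2.0
Nearest integer order:

2
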